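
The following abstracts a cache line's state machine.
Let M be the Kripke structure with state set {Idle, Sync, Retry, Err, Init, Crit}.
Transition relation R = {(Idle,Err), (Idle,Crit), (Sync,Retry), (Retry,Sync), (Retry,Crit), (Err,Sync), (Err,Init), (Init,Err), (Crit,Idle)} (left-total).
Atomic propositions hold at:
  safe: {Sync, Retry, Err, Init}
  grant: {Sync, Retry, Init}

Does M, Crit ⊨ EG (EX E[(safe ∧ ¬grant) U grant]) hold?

Sat(¬grant) = {Idle, Err, Crit}
Sat(safe ∧ ¬grant) = {Err}
E[(safe ∧ ¬grant) U grant]: least fixpoint, start Z0 = Sat(grant) = {Sync, Retry, Init}, add states in Sat(safe ∧ ¬grant) with some successor in Z. Z1 = {Sync, Retry, Err, Init}; fixed.
Sat(E[(safe ∧ ¬grant) U grant]) = {Sync, Retry, Err, Init}
Sat(EX E[(safe ∧ ¬grant) U grant]) = {s : some successor in {Sync, Retry, Err, Init}} = {Idle, Sync, Retry, Err, Init}
EG (EX E[(safe ∧ ¬grant) U grant]): greatest fixpoint, start Z0 = {Idle, Sync, Retry, Err, Init}, keep only states in Sat with some successor in Z. Already a fixed point.
Sat(EG (EX E[(safe ∧ ¬grant) U grant])) = {Idle, Sync, Retry, Err, Init}
Crit ∉ Sat(EG (EX E[(safe ∧ ¬grant) U grant])) = {Idle, Sync, Retry, Err, Init}, so the formula does not hold at Crit.

No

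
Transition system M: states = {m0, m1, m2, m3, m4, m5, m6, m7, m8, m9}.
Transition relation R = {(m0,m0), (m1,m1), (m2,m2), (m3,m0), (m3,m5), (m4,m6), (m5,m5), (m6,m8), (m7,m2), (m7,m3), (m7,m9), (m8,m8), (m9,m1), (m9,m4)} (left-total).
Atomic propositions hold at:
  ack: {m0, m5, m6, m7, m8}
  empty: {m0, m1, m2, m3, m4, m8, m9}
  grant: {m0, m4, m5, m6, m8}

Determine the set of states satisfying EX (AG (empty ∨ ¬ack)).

Sat(¬ack) = {m1, m2, m3, m4, m9}
Sat(empty ∨ ¬ack) = {m0, m1, m2, m3, m4, m8, m9}
AG (empty ∨ ¬ack): greatest fixpoint, start Z0 = {m0, m1, m2, m3, m4, m8, m9}, keep only states in Sat with every successor in Z. Z1 = {m0, m1, m2, m8, m9}; Z2 = {m0, m1, m2, m8}; fixed.
Sat(AG (empty ∨ ¬ack)) = {m0, m1, m2, m8}
Sat(EX (AG (empty ∨ ¬ack))) = {s : some successor in {m0, m1, m2, m8}} = {m0, m1, m2, m3, m6, m7, m8, m9}

{m0, m1, m2, m3, m6, m7, m8, m9}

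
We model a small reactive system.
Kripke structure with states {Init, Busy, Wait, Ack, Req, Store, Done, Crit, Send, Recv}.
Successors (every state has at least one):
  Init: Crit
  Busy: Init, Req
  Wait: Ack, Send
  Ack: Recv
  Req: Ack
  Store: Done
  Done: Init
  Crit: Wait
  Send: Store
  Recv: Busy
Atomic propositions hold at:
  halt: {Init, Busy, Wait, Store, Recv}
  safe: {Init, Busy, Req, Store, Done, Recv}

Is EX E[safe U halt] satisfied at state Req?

No

E[safe U halt]: least fixpoint, start Z0 = Sat(halt) = {Init, Busy, Wait, Store, Recv}, add states in Sat(safe) with some successor in Z. Z1 = {Init, Busy, Wait, Store, Done, Recv}; fixed.
Sat(E[safe U halt]) = {Init, Busy, Wait, Store, Done, Recv}
Sat(EX E[safe U halt]) = {s : some successor in {Init, Busy, Wait, Store, Done, Recv}} = {Busy, Ack, Store, Done, Crit, Send, Recv}
Req ∉ Sat(EX E[safe U halt]) = {Busy, Ack, Store, Done, Crit, Send, Recv}, so the formula does not hold at Req.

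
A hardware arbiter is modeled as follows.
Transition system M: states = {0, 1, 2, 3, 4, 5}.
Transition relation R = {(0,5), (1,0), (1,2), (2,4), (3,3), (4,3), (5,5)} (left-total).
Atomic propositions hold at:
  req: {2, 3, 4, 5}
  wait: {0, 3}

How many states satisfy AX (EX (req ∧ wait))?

3

Sat(req ∧ wait) = {3}
Sat(EX (req ∧ wait)) = {s : some successor in {3}} = {3, 4}
Sat(AX (EX (req ∧ wait))) = {s : every successor in {3, 4}} = {2, 3, 4}
|Sat(AX (EX (req ∧ wait)))| = |{2, 3, 4}| = 3.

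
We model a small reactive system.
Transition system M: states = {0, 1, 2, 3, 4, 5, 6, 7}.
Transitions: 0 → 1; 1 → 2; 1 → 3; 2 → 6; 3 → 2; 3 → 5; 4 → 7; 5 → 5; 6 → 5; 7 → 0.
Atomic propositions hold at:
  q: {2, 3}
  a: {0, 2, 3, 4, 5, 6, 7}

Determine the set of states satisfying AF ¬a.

Sat(¬a) = {1}
AF ¬a: least fixpoint, start Z0 = {1}, add states with every successor in Z. Z1 = {0, 1}; Z2 = {0, 1, 7}; Z3 = {0, 1, 4, 7}; fixed.
Sat(AF ¬a) = {0, 1, 4, 7}

{0, 1, 4, 7}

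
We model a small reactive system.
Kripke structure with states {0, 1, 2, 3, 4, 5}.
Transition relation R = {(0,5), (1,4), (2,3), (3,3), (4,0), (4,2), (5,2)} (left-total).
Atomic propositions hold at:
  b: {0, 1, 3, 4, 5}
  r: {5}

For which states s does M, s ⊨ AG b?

AG b: greatest fixpoint, start Z0 = {0, 1, 3, 4, 5}, keep only states in Sat with every successor in Z. Z1 = {0, 1, 3}; Z2 = {3}; fixed.
Sat(AG b) = {3}

{3}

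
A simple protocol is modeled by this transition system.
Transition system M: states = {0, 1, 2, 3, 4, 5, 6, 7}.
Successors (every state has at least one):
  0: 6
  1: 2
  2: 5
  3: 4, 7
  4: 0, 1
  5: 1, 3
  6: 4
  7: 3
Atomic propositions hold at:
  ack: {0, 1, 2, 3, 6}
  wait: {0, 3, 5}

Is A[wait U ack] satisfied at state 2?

A[wait U ack]: least fixpoint, start Z0 = Sat(ack) = {0, 1, 2, 3, 6}, add states in Sat(wait) with every successor in Z. Z1 = {0, 1, 2, 3, 5, 6}; fixed.
Sat(A[wait U ack]) = {0, 1, 2, 3, 5, 6}
2 ∈ Sat(A[wait U ack]) = {0, 1, 2, 3, 5, 6}, so the formula holds at 2.

Yes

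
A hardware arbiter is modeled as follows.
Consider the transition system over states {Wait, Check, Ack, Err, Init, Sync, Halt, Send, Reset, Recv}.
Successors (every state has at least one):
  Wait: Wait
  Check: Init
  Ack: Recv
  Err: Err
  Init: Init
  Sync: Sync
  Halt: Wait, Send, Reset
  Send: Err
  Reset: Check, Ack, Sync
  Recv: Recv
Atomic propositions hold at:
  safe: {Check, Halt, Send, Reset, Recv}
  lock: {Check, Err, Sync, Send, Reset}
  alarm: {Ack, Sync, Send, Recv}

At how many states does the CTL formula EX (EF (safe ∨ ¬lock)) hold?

Sat(¬lock) = {Wait, Ack, Init, Halt, Recv}
Sat(safe ∨ ¬lock) = {Wait, Check, Ack, Init, Halt, Send, Reset, Recv}
EF (safe ∨ ¬lock): least fixpoint, start Z0 = {Wait, Check, Ack, Init, Halt, Send, Reset, Recv}, add states with some successor in Z. Already a fixed point.
Sat(EF (safe ∨ ¬lock)) = {Wait, Check, Ack, Init, Halt, Send, Reset, Recv}
Sat(EX (EF (safe ∨ ¬lock))) = {s : some successor in {Wait, Check, Ack, Init, Halt, Send, Reset, Recv}} = {Wait, Check, Ack, Init, Halt, Reset, Recv}
|Sat(EX (EF (safe ∨ ¬lock)))| = |{Wait, Check, Ack, Init, Halt, Reset, Recv}| = 7.

7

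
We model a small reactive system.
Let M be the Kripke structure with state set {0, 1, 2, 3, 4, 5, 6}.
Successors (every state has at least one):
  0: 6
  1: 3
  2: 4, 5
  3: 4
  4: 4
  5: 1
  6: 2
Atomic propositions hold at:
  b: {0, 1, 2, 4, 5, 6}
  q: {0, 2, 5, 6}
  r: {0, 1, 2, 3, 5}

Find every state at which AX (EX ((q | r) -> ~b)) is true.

{1, 3, 4, 5, 6}

Sat(q | r) = {0, 1, 2, 3, 5, 6}
Sat(~b) = {3}
Sat((q | r) -> ~b) = {3, 4}
Sat(EX ((q | r) -> ~b)) = {s : some successor in {3, 4}} = {1, 2, 3, 4}
Sat(AX (EX ((q | r) -> ~b))) = {s : every successor in {1, 2, 3, 4}} = {1, 3, 4, 5, 6}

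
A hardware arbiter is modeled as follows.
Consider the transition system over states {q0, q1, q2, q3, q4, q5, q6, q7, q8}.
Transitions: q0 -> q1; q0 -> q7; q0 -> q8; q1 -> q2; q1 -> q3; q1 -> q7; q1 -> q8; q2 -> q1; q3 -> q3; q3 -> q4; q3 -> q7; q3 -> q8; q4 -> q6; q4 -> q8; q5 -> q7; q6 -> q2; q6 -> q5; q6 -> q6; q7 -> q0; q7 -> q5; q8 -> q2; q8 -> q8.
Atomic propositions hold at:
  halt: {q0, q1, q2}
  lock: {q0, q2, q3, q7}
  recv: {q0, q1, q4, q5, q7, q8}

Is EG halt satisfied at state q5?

EG halt: greatest fixpoint, start Z0 = {q0, q1, q2}, keep only states in Sat with some successor in Z. Already a fixed point.
Sat(EG halt) = {q0, q1, q2}
q5 ∉ Sat(EG halt) = {q0, q1, q2}, so the formula does not hold at q5.

No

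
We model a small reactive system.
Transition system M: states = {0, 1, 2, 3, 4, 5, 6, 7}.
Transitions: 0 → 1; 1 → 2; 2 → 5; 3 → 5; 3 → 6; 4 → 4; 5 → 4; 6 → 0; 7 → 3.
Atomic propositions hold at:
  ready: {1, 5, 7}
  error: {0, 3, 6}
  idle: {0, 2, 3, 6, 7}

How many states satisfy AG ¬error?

4

Sat(¬error) = {1, 2, 4, 5, 7}
AG ¬error: greatest fixpoint, start Z0 = {1, 2, 4, 5, 7}, keep only states in Sat with every successor in Z. Z1 = {1, 2, 4, 5}; fixed.
Sat(AG ¬error) = {1, 2, 4, 5}
|Sat(AG ¬error)| = |{1, 2, 4, 5}| = 4.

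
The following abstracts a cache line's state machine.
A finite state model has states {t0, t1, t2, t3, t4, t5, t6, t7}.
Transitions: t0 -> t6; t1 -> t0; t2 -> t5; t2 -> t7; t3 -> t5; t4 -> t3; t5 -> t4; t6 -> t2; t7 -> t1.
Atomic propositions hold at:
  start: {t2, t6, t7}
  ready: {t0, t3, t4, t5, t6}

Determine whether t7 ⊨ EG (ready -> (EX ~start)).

Sat(~start) = {t0, t1, t3, t4, t5}
Sat(EX ~start) = {s : some successor in {t0, t1, t3, t4, t5}} = {t1, t2, t3, t4, t5, t7}
Sat(ready -> (EX ~start)) = {t1, t2, t3, t4, t5, t7}
EG (ready -> (EX ~start)): greatest fixpoint, start Z0 = {t1, t2, t3, t4, t5, t7}, keep only states in Sat with some successor in Z. Z1 = {t2, t3, t4, t5, t7}; Z2 = {t2, t3, t4, t5}; fixed.
Sat(EG (ready -> (EX ~start))) = {t2, t3, t4, t5}
t7 ∉ Sat(EG (ready -> (EX ~start))) = {t2, t3, t4, t5}, so the formula does not hold at t7.

No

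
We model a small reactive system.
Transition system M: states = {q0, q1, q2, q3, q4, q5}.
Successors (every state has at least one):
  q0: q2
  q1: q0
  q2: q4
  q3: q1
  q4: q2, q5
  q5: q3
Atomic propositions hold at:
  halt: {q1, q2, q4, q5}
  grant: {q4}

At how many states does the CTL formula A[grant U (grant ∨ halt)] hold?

4

Sat(grant ∨ halt) = {q1, q2, q4, q5}
A[grant U (grant ∨ halt)]: least fixpoint, start Z0 = Sat((grant ∨ halt)) = {q1, q2, q4, q5}, add states in Sat(grant) with every successor in Z. Already a fixed point.
Sat(A[grant U (grant ∨ halt)]) = {q1, q2, q4, q5}
|Sat(A[grant U (grant ∨ halt)])| = |{q1, q2, q4, q5}| = 4.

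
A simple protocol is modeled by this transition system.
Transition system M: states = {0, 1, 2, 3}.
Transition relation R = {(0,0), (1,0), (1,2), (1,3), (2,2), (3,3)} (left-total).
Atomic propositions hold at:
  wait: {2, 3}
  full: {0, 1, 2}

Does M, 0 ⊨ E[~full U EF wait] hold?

No

Sat(~full) = {3}
EF wait: least fixpoint, start Z0 = {2, 3}, add states with some successor in Z. Z1 = {1, 2, 3}; fixed.
Sat(EF wait) = {1, 2, 3}
E[~full U EF wait]: least fixpoint, start Z0 = Sat(EF wait) = {1, 2, 3}, add states in Sat(~full) with some successor in Z. Already a fixed point.
Sat(E[~full U EF wait]) = {1, 2, 3}
0 ∉ Sat(E[~full U EF wait]) = {1, 2, 3}, so the formula does not hold at 0.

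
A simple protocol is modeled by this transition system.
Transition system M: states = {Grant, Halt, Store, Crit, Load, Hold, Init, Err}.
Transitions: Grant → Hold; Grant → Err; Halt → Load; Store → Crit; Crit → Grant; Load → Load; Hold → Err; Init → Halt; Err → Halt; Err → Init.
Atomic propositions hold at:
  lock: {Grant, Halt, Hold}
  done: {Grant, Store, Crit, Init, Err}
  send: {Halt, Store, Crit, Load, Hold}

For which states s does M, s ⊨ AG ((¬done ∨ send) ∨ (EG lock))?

Sat(¬done) = {Halt, Load, Hold}
Sat(¬done ∨ send) = {Halt, Store, Crit, Load, Hold}
EG lock: greatest fixpoint, start Z0 = {Grant, Halt, Hold}, keep only states in Sat with some successor in Z. Z1 = {Grant}; Z2 = ∅; fixed.
Sat(EG lock) = ∅
Sat((¬done ∨ send) ∨ (EG lock)) = {Halt, Store, Crit, Load, Hold}
AG ((¬done ∨ send) ∨ (EG lock)): greatest fixpoint, start Z0 = {Halt, Store, Crit, Load, Hold}, keep only states in Sat with every successor in Z. Z1 = {Halt, Store, Load}; Z2 = {Halt, Load}; fixed.
Sat(AG ((¬done ∨ send) ∨ (EG lock))) = {Halt, Load}

{Halt, Load}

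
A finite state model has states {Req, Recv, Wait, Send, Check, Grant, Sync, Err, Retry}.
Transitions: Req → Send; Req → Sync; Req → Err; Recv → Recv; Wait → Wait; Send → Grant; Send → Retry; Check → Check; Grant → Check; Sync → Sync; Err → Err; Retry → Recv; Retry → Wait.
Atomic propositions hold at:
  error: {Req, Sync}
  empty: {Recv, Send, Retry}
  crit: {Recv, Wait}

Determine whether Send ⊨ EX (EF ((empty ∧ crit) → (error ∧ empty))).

Sat(empty ∧ crit) = {Recv}
Sat(error ∧ empty) = ∅
Sat((empty ∧ crit) → (error ∧ empty)) = {Req, Wait, Send, Check, Grant, Sync, Err, Retry}
EF ((empty ∧ crit) → (error ∧ empty)): least fixpoint, start Z0 = {Req, Wait, Send, Check, Grant, Sync, Err, Retry}, add states with some successor in Z. Already a fixed point.
Sat(EF ((empty ∧ crit) → (error ∧ empty))) = {Req, Wait, Send, Check, Grant, Sync, Err, Retry}
Sat(EX (EF ((empty ∧ crit) → (error ∧ empty)))) = {s : some successor in {Req, Wait, Send, Check, Grant, Sync, Err, Retry}} = {Req, Wait, Send, Check, Grant, Sync, Err, Retry}
Send ∈ Sat(EX (EF ((empty ∧ crit) → (error ∧ empty)))) = {Req, Wait, Send, Check, Grant, Sync, Err, Retry}, so the formula holds at Send.

Yes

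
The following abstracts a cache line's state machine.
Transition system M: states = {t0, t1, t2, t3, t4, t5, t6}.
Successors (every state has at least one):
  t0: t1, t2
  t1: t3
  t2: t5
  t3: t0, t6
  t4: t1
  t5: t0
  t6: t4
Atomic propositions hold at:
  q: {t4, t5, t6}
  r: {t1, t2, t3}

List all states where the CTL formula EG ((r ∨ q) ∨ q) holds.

Sat(r ∨ q) = {t1, t2, t3, t4, t5, t6}
Sat((r ∨ q) ∨ q) = {t1, t2, t3, t4, t5, t6}
EG ((r ∨ q) ∨ q): greatest fixpoint, start Z0 = {t1, t2, t3, t4, t5, t6}, keep only states in Sat with some successor in Z. Z1 = {t1, t2, t3, t4, t6}; Z2 = {t1, t3, t4, t6}; fixed.
Sat(EG ((r ∨ q) ∨ q)) = {t1, t3, t4, t6}

{t1, t3, t4, t6}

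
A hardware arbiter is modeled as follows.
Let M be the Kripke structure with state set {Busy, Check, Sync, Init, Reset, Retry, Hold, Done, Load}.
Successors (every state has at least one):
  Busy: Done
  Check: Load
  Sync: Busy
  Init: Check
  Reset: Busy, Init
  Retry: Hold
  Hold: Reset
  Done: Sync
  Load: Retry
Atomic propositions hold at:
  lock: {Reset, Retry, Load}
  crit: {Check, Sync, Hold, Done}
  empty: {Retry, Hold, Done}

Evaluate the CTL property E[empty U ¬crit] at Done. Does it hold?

Sat(¬crit) = {Busy, Init, Reset, Retry, Load}
E[empty U ¬crit]: least fixpoint, start Z0 = Sat(¬crit) = {Busy, Init, Reset, Retry, Load}, add states in Sat(empty) with some successor in Z. Z1 = {Busy, Init, Reset, Retry, Hold, Load}; fixed.
Sat(E[empty U ¬crit]) = {Busy, Init, Reset, Retry, Hold, Load}
Done ∉ Sat(E[empty U ¬crit]) = {Busy, Init, Reset, Retry, Hold, Load}, so the formula does not hold at Done.

No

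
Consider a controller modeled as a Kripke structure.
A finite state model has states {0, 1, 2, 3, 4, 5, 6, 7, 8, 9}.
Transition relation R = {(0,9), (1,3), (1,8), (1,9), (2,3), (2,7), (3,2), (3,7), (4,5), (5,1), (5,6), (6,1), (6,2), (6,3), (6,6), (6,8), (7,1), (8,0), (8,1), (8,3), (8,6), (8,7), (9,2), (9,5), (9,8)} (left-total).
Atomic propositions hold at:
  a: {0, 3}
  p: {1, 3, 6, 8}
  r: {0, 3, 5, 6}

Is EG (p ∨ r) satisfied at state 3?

Sat(p ∨ r) = {0, 1, 3, 5, 6, 8}
EG (p ∨ r): greatest fixpoint, start Z0 = {0, 1, 3, 5, 6, 8}, keep only states in Sat with some successor in Z. Z1 = {1, 5, 6, 8}; fixed.
Sat(EG (p ∨ r)) = {1, 5, 6, 8}
3 ∉ Sat(EG (p ∨ r)) = {1, 5, 6, 8}, so the formula does not hold at 3.

No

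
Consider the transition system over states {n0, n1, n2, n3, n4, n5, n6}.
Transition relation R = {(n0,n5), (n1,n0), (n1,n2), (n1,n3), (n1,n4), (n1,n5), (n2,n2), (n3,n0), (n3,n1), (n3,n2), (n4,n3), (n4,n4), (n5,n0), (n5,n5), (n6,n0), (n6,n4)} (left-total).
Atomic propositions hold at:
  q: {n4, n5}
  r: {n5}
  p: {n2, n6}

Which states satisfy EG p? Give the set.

{n2}

EG p: greatest fixpoint, start Z0 = {n2, n6}, keep only states in Sat with some successor in Z. Z1 = {n2}; fixed.
Sat(EG p) = {n2}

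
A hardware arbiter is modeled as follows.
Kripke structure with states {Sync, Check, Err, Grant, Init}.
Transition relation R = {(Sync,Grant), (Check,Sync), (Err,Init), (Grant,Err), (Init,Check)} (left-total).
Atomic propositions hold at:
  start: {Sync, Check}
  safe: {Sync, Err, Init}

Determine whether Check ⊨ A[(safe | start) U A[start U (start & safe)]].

Yes

Sat(safe | start) = {Sync, Check, Err, Init}
Sat(start & safe) = {Sync}
A[start U (start & safe)]: least fixpoint, start Z0 = Sat((start & safe)) = {Sync}, add states in Sat(start) with every successor in Z. Z1 = {Sync, Check}; fixed.
Sat(A[start U (start & safe)]) = {Sync, Check}
A[(safe | start) U A[start U (start & safe)]]: least fixpoint, start Z0 = Sat(A[start U (start & safe)]) = {Sync, Check}, add states in Sat(safe | start) with every successor in Z. Z1 = {Sync, Check, Init}; Z2 = {Sync, Check, Err, Init}; fixed.
Sat(A[(safe | start) U A[start U (start & safe)]]) = {Sync, Check, Err, Init}
Check ∈ Sat(A[(safe | start) U A[start U (start & safe)]]) = {Sync, Check, Err, Init}, so the formula holds at Check.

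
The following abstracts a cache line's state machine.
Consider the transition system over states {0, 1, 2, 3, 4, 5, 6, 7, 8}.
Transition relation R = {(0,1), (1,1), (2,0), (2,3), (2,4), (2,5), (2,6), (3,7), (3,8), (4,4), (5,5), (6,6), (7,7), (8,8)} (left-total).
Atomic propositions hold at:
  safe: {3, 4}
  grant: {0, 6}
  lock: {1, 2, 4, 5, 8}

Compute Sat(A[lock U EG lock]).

EG lock: greatest fixpoint, start Z0 = {1, 2, 4, 5, 8}, keep only states in Sat with some successor in Z. Already a fixed point.
Sat(EG lock) = {1, 2, 4, 5, 8}
A[lock U EG lock]: least fixpoint, start Z0 = Sat(EG lock) = {1, 2, 4, 5, 8}, add states in Sat(lock) with every successor in Z. Already a fixed point.
Sat(A[lock U EG lock]) = {1, 2, 4, 5, 8}

{1, 2, 4, 5, 8}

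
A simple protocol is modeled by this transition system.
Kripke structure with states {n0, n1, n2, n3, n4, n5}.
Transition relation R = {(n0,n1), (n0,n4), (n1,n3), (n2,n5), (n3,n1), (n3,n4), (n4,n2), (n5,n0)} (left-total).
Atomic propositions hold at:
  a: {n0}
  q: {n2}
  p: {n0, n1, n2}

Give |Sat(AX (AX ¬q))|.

4

Sat(¬q) = {n0, n1, n3, n4, n5}
Sat(AX ¬q) = {s : every successor in {n0, n1, n3, n4, n5}} = {n0, n1, n2, n3, n5}
Sat(AX (AX ¬q)) = {s : every successor in {n0, n1, n2, n3, n5}} = {n1, n2, n4, n5}
|Sat(AX (AX ¬q))| = |{n1, n2, n4, n5}| = 4.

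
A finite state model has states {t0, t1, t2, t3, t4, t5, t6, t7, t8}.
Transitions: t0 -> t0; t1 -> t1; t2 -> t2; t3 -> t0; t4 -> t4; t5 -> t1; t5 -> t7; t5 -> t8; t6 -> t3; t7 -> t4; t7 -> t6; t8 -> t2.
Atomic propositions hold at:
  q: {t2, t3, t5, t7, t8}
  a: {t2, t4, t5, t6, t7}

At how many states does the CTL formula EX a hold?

Sat(EX a) = {s : some successor in {t2, t4, t5, t6, t7}} = {t2, t4, t5, t7, t8}
|Sat(EX a)| = |{t2, t4, t5, t7, t8}| = 5.

5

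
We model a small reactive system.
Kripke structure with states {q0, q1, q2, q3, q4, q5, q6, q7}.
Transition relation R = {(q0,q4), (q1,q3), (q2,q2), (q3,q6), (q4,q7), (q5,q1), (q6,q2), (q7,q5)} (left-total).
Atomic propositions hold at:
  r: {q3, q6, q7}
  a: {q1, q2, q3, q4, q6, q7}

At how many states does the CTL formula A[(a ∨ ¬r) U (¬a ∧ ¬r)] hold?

4

Sat(¬r) = {q0, q1, q2, q4, q5}
Sat(a ∨ ¬r) = {q0, q1, q2, q3, q4, q5, q6, q7}
Sat(¬a) = {q0, q5}
Sat(¬a ∧ ¬r) = {q0, q5}
A[(a ∨ ¬r) U (¬a ∧ ¬r)]: least fixpoint, start Z0 = Sat((¬a ∧ ¬r)) = {q0, q5}, add states in Sat(a ∨ ¬r) with every successor in Z. Z1 = {q0, q5, q7}; Z2 = {q0, q4, q5, q7}; fixed.
Sat(A[(a ∨ ¬r) U (¬a ∧ ¬r)]) = {q0, q4, q5, q7}
|Sat(A[(a ∨ ¬r) U (¬a ∧ ¬r)])| = |{q0, q4, q5, q7}| = 4.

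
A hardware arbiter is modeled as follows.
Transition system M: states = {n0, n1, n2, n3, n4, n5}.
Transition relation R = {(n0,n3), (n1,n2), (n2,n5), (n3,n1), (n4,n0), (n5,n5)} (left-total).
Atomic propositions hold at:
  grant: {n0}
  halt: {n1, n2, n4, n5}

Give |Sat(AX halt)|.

4

Sat(AX halt) = {s : every successor in {n1, n2, n4, n5}} = {n1, n2, n3, n5}
|Sat(AX halt)| = |{n1, n2, n3, n5}| = 4.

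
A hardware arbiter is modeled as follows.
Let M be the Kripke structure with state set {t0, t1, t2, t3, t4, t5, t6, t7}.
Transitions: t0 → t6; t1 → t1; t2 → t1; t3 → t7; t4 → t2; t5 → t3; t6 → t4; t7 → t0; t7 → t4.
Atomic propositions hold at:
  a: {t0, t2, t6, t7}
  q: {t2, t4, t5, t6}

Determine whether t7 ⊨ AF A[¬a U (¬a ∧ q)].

Yes

Sat(¬a) = {t1, t3, t4, t5}
Sat(¬a ∧ q) = {t4, t5}
A[¬a U (¬a ∧ q)]: least fixpoint, start Z0 = Sat((¬a ∧ q)) = {t4, t5}, add states in Sat(¬a) with every successor in Z. Already a fixed point.
Sat(A[¬a U (¬a ∧ q)]) = {t4, t5}
AF A[¬a U (¬a ∧ q)]: least fixpoint, start Z0 = {t4, t5}, add states with every successor in Z. Z1 = {t4, t5, t6}; Z2 = {t0, t4, t5, t6}; Z3 = {t0, t4, t5, t6, t7}; Z4 = {t0, t3, t4, t5, t6, t7}; fixed.
Sat(AF A[¬a U (¬a ∧ q)]) = {t0, t3, t4, t5, t6, t7}
t7 ∈ Sat(AF A[¬a U (¬a ∧ q)]) = {t0, t3, t4, t5, t6, t7}, so the formula holds at t7.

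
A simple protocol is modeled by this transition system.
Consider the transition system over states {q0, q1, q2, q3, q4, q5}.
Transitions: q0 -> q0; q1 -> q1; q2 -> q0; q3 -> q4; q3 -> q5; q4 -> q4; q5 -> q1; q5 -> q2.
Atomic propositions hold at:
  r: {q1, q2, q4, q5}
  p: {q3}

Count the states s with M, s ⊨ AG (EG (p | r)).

2

Sat(p | r) = {q1, q2, q3, q4, q5}
EG (p | r): greatest fixpoint, start Z0 = {q1, q2, q3, q4, q5}, keep only states in Sat with some successor in Z. Z1 = {q1, q3, q4, q5}; fixed.
Sat(EG (p | r)) = {q1, q3, q4, q5}
AG (EG (p | r)): greatest fixpoint, start Z0 = {q1, q3, q4, q5}, keep only states in Sat with every successor in Z. Z1 = {q1, q3, q4}; Z2 = {q1, q4}; fixed.
Sat(AG (EG (p | r))) = {q1, q4}
|Sat(AG (EG (p | r)))| = |{q1, q4}| = 2.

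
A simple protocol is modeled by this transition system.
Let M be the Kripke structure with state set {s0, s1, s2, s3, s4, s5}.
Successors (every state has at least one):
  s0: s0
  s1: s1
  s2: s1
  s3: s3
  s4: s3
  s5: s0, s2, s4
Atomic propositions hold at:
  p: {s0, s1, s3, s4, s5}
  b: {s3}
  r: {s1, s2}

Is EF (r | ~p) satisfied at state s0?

No

Sat(~p) = {s2}
Sat(r | ~p) = {s1, s2}
EF (r | ~p): least fixpoint, start Z0 = {s1, s2}, add states with some successor in Z. Z1 = {s1, s2, s5}; fixed.
Sat(EF (r | ~p)) = {s1, s2, s5}
s0 ∉ Sat(EF (r | ~p)) = {s1, s2, s5}, so the formula does not hold at s0.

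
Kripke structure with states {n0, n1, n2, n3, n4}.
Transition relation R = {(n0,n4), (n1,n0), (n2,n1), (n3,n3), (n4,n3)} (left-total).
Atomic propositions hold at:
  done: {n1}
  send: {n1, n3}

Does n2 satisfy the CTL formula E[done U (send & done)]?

No

Sat(send & done) = {n1}
E[done U (send & done)]: least fixpoint, start Z0 = Sat((send & done)) = {n1}, add states in Sat(done) with some successor in Z. Already a fixed point.
Sat(E[done U (send & done)]) = {n1}
n2 ∉ Sat(E[done U (send & done)]) = {n1}, so the formula does not hold at n2.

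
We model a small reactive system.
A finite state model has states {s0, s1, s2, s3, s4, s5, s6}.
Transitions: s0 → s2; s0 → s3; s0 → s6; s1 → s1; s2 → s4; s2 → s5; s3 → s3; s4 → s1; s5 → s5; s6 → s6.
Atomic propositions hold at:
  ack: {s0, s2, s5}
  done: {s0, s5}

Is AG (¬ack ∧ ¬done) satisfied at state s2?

Sat(¬ack) = {s1, s3, s4, s6}
Sat(¬done) = {s1, s2, s3, s4, s6}
Sat(¬ack ∧ ¬done) = {s1, s3, s4, s6}
AG (¬ack ∧ ¬done): greatest fixpoint, start Z0 = {s1, s3, s4, s6}, keep only states in Sat with every successor in Z. Already a fixed point.
Sat(AG (¬ack ∧ ¬done)) = {s1, s3, s4, s6}
s2 ∉ Sat(AG (¬ack ∧ ¬done)) = {s1, s3, s4, s6}, so the formula does not hold at s2.

No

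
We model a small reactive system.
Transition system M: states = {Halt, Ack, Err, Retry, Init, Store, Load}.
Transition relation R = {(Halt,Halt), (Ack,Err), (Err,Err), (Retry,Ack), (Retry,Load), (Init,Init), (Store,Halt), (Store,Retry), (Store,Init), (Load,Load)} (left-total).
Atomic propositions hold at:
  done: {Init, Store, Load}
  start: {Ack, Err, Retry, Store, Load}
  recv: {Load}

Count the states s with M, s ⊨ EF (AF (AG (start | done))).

6

Sat(start | done) = {Ack, Err, Retry, Init, Store, Load}
AG (start | done): greatest fixpoint, start Z0 = {Ack, Err, Retry, Init, Store, Load}, keep only states in Sat with every successor in Z. Z1 = {Ack, Err, Retry, Init, Load}; fixed.
Sat(AG (start | done)) = {Ack, Err, Retry, Init, Load}
AF (AG (start | done)): least fixpoint, start Z0 = {Ack, Err, Retry, Init, Load}, add states with every successor in Z. Already a fixed point.
Sat(AF (AG (start | done))) = {Ack, Err, Retry, Init, Load}
EF (AF (AG (start | done))): least fixpoint, start Z0 = {Ack, Err, Retry, Init, Load}, add states with some successor in Z. Z1 = {Ack, Err, Retry, Init, Store, Load}; fixed.
Sat(EF (AF (AG (start | done)))) = {Ack, Err, Retry, Init, Store, Load}
|Sat(EF (AF (AG (start | done))))| = |{Ack, Err, Retry, Init, Store, Load}| = 6.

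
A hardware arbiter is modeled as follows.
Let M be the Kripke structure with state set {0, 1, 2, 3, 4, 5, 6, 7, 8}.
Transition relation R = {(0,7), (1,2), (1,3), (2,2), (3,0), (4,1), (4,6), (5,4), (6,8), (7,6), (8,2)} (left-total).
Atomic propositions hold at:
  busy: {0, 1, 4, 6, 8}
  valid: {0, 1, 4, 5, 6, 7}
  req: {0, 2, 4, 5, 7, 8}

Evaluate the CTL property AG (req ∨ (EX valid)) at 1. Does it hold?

Sat(EX valid) = {s : some successor in {0, 1, 4, 5, 6, 7}} = {0, 3, 4, 5, 7}
Sat(req ∨ (EX valid)) = {0, 2, 3, 4, 5, 7, 8}
AG (req ∨ (EX valid)): greatest fixpoint, start Z0 = {0, 2, 3, 4, 5, 7, 8}, keep only states in Sat with every successor in Z. Z1 = {0, 2, 3, 5, 8}; Z2 = {2, 3, 8}; Z3 = {2, 8}; fixed.
Sat(AG (req ∨ (EX valid))) = {2, 8}
1 ∉ Sat(AG (req ∨ (EX valid))) = {2, 8}, so the formula does not hold at 1.

No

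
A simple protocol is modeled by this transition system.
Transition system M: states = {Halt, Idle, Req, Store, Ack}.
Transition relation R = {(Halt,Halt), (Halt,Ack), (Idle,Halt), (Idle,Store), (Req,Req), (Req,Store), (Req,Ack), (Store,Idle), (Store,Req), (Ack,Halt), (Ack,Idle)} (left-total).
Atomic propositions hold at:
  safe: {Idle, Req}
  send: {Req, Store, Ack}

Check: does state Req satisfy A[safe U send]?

Yes

A[safe U send]: least fixpoint, start Z0 = Sat(send) = {Req, Store, Ack}, add states in Sat(safe) with every successor in Z. Already a fixed point.
Sat(A[safe U send]) = {Req, Store, Ack}
Req ∈ Sat(A[safe U send]) = {Req, Store, Ack}, so the formula holds at Req.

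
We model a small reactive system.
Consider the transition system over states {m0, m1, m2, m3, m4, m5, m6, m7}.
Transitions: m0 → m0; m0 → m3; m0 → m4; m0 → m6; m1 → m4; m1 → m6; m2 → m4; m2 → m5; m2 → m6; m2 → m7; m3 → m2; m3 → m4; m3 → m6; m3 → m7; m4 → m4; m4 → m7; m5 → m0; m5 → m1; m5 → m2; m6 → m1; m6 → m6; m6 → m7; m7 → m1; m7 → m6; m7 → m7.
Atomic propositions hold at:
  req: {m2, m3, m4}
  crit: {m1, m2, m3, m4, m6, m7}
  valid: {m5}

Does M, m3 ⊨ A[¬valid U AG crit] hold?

No

Sat(¬valid) = {m0, m1, m2, m3, m4, m6, m7}
AG crit: greatest fixpoint, start Z0 = {m1, m2, m3, m4, m6, m7}, keep only states in Sat with every successor in Z. Z1 = {m1, m3, m4, m6, m7}; Z2 = {m1, m4, m6, m7}; fixed.
Sat(AG crit) = {m1, m4, m6, m7}
A[¬valid U AG crit]: least fixpoint, start Z0 = Sat(AG crit) = {m1, m4, m6, m7}, add states in Sat(¬valid) with every successor in Z. Already a fixed point.
Sat(A[¬valid U AG crit]) = {m1, m4, m6, m7}
m3 ∉ Sat(A[¬valid U AG crit]) = {m1, m4, m6, m7}, so the formula does not hold at m3.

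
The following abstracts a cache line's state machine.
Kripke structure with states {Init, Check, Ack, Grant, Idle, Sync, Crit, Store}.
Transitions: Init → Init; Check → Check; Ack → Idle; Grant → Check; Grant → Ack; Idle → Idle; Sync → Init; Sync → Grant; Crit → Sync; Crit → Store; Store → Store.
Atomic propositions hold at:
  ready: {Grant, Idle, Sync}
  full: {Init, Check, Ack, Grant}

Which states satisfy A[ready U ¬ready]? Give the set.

Sat(¬ready) = {Init, Check, Ack, Crit, Store}
A[ready U ¬ready]: least fixpoint, start Z0 = Sat(¬ready) = {Init, Check, Ack, Crit, Store}, add states in Sat(ready) with every successor in Z. Z1 = {Init, Check, Ack, Grant, Crit, Store}; Z2 = {Init, Check, Ack, Grant, Sync, Crit, Store}; fixed.
Sat(A[ready U ¬ready]) = {Init, Check, Ack, Grant, Sync, Crit, Store}

{Init, Check, Ack, Grant, Sync, Crit, Store}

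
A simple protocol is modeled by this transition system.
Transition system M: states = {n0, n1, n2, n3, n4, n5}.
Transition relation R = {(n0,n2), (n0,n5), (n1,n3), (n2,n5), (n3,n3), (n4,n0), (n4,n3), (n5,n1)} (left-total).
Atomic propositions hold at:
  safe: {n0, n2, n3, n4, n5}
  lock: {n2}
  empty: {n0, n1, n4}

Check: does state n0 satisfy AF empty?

Yes

AF empty: least fixpoint, start Z0 = {n0, n1, n4}, add states with every successor in Z. Z1 = {n0, n1, n4, n5}; Z2 = {n0, n1, n2, n4, n5}; fixed.
Sat(AF empty) = {n0, n1, n2, n4, n5}
n0 ∈ Sat(AF empty) = {n0, n1, n2, n4, n5}, so the formula holds at n0.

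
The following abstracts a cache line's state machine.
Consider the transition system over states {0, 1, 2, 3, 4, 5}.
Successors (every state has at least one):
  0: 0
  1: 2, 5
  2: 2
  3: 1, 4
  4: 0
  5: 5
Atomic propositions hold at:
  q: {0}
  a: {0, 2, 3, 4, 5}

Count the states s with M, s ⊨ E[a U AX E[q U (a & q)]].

Sat(a & q) = {0}
E[q U (a & q)]: least fixpoint, start Z0 = Sat((a & q)) = {0}, add states in Sat(q) with some successor in Z. Already a fixed point.
Sat(E[q U (a & q)]) = {0}
Sat(AX E[q U (a & q)]) = {s : every successor in {0}} = {0, 4}
E[a U AX E[q U (a & q)]]: least fixpoint, start Z0 = Sat(AX E[q U (a & q)]) = {0, 4}, add states in Sat(a) with some successor in Z. Z1 = {0, 3, 4}; fixed.
Sat(E[a U AX E[q U (a & q)]]) = {0, 3, 4}
|Sat(E[a U AX E[q U (a & q)]])| = |{0, 3, 4}| = 3.

3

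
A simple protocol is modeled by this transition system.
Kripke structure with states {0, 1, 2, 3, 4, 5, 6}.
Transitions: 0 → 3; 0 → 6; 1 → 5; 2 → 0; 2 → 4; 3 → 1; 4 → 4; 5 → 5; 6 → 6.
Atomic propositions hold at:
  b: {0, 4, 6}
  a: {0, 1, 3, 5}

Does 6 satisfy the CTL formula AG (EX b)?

Sat(EX b) = {s : some successor in {0, 4, 6}} = {0, 2, 4, 6}
AG (EX b): greatest fixpoint, start Z0 = {0, 2, 4, 6}, keep only states in Sat with every successor in Z. Z1 = {2, 4, 6}; Z2 = {4, 6}; fixed.
Sat(AG (EX b)) = {4, 6}
6 ∈ Sat(AG (EX b)) = {4, 6}, so the formula holds at 6.

Yes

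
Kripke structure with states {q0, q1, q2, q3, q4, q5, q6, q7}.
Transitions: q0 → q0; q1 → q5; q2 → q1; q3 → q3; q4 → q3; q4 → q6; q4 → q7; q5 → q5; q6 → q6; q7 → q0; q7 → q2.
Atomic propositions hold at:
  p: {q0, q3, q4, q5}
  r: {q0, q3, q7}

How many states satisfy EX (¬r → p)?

6

Sat(¬r) = {q1, q2, q4, q5, q6}
Sat(¬r → p) = {q0, q3, q4, q5, q7}
Sat(EX (¬r → p)) = {s : some successor in {q0, q3, q4, q5, q7}} = {q0, q1, q3, q4, q5, q7}
|Sat(EX (¬r → p))| = |{q0, q1, q3, q4, q5, q7}| = 6.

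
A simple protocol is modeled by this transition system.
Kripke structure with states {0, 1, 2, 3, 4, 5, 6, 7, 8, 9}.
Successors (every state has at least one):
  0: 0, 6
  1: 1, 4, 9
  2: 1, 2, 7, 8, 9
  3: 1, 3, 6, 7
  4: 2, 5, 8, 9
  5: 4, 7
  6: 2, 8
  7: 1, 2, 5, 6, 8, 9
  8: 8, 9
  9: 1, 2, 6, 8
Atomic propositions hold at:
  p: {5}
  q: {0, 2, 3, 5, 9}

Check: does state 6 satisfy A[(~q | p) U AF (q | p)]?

Sat(~q) = {1, 4, 6, 7, 8}
Sat(~q | p) = {1, 4, 5, 6, 7, 8}
Sat(q | p) = {0, 2, 3, 5, 9}
AF (q | p): least fixpoint, start Z0 = {0, 2, 3, 5, 9}, add states with every successor in Z. Already a fixed point.
Sat(AF (q | p)) = {0, 2, 3, 5, 9}
A[(~q | p) U AF (q | p)]: least fixpoint, start Z0 = Sat(AF (q | p)) = {0, 2, 3, 5, 9}, add states in Sat(~q | p) with every successor in Z. Already a fixed point.
Sat(A[(~q | p) U AF (q | p)]) = {0, 2, 3, 5, 9}
6 ∉ Sat(A[(~q | p) U AF (q | p)]) = {0, 2, 3, 5, 9}, so the formula does not hold at 6.

No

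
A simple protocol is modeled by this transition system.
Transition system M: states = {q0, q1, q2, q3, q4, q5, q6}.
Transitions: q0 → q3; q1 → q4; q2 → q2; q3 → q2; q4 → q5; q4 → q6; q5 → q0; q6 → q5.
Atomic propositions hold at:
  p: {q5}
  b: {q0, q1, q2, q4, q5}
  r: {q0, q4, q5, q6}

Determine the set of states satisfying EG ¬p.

Sat(¬p) = {q0, q1, q2, q3, q4, q6}
EG ¬p: greatest fixpoint, start Z0 = {q0, q1, q2, q3, q4, q6}, keep only states in Sat with some successor in Z. Z1 = {q0, q1, q2, q3, q4}; Z2 = {q0, q1, q2, q3}; Z3 = {q0, q2, q3}; fixed.
Sat(EG ¬p) = {q0, q2, q3}

{q0, q2, q3}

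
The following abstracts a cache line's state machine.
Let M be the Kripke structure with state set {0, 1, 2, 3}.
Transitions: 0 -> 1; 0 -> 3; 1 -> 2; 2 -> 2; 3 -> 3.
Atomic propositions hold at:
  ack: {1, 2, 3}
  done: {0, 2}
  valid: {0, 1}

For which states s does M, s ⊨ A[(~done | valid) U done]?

{0, 1, 2}

Sat(~done) = {1, 3}
Sat(~done | valid) = {0, 1, 3}
A[(~done | valid) U done]: least fixpoint, start Z0 = Sat(done) = {0, 2}, add states in Sat(~done | valid) with every successor in Z. Z1 = {0, 1, 2}; fixed.
Sat(A[(~done | valid) U done]) = {0, 1, 2}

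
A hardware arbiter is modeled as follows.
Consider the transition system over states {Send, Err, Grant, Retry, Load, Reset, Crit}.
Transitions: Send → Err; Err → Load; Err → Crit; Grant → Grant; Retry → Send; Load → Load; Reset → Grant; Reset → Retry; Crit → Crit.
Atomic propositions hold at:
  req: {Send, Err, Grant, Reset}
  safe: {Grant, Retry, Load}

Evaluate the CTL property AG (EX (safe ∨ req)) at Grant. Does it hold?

Yes

Sat(safe ∨ req) = {Send, Err, Grant, Retry, Load, Reset}
Sat(EX (safe ∨ req)) = {s : some successor in {Send, Err, Grant, Retry, Load, Reset}} = {Send, Err, Grant, Retry, Load, Reset}
AG (EX (safe ∨ req)): greatest fixpoint, start Z0 = {Send, Err, Grant, Retry, Load, Reset}, keep only states in Sat with every successor in Z. Z1 = {Send, Grant, Retry, Load, Reset}; Z2 = {Grant, Retry, Load, Reset}; Z3 = {Grant, Load, Reset}; Z4 = {Grant, Load}; fixed.
Sat(AG (EX (safe ∨ req))) = {Grant, Load}
Grant ∈ Sat(AG (EX (safe ∨ req))) = {Grant, Load}, so the formula holds at Grant.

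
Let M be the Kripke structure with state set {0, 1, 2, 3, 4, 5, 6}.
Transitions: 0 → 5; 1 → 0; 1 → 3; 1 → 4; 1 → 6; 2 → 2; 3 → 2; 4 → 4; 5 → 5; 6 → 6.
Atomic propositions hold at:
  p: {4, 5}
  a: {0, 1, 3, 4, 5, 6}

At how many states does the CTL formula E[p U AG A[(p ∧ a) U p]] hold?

Sat(p ∧ a) = {4, 5}
A[(p ∧ a) U p]: least fixpoint, start Z0 = Sat(p) = {4, 5}, add states in Sat(p ∧ a) with every successor in Z. Already a fixed point.
Sat(A[(p ∧ a) U p]) = {4, 5}
AG A[(p ∧ a) U p]: greatest fixpoint, start Z0 = {4, 5}, keep only states in Sat with every successor in Z. Already a fixed point.
Sat(AG A[(p ∧ a) U p]) = {4, 5}
E[p U AG A[(p ∧ a) U p]]: least fixpoint, start Z0 = Sat(AG A[(p ∧ a) U p]) = {4, 5}, add states in Sat(p) with some successor in Z. Already a fixed point.
Sat(E[p U AG A[(p ∧ a) U p]]) = {4, 5}
|Sat(E[p U AG A[(p ∧ a) U p]])| = |{4, 5}| = 2.

2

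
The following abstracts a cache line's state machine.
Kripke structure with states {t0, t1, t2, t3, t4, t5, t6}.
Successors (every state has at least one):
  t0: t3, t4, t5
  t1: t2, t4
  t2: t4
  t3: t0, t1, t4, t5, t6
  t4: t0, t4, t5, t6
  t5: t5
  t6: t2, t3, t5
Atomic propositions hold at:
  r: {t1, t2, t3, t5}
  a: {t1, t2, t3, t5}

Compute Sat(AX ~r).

{t2}

Sat(~r) = {t0, t4, t6}
Sat(AX ~r) = {s : every successor in {t0, t4, t6}} = {t2}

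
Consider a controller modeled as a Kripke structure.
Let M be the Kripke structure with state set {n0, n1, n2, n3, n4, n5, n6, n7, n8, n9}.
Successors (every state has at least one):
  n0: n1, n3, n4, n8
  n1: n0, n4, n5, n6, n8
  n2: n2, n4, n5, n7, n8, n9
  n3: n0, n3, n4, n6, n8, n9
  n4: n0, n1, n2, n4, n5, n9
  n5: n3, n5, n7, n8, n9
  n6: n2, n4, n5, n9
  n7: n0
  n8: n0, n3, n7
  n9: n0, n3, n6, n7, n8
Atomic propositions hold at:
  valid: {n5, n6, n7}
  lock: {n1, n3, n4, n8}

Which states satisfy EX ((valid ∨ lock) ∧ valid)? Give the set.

Sat(valid ∨ lock) = {n1, n3, n4, n5, n6, n7, n8}
Sat((valid ∨ lock) ∧ valid) = {n5, n6, n7}
Sat(EX ((valid ∨ lock) ∧ valid)) = {s : some successor in {n5, n6, n7}} = {n1, n2, n3, n4, n5, n6, n8, n9}

{n1, n2, n3, n4, n5, n6, n8, n9}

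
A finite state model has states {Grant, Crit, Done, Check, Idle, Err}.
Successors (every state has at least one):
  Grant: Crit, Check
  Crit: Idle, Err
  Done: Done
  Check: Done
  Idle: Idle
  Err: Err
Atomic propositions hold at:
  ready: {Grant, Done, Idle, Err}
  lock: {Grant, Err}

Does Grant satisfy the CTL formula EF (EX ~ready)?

Yes

Sat(~ready) = {Crit, Check}
Sat(EX ~ready) = {s : some successor in {Crit, Check}} = {Grant}
EF (EX ~ready): least fixpoint, start Z0 = {Grant}, add states with some successor in Z. Already a fixed point.
Sat(EF (EX ~ready)) = {Grant}
Grant ∈ Sat(EF (EX ~ready)) = {Grant}, so the formula holds at Grant.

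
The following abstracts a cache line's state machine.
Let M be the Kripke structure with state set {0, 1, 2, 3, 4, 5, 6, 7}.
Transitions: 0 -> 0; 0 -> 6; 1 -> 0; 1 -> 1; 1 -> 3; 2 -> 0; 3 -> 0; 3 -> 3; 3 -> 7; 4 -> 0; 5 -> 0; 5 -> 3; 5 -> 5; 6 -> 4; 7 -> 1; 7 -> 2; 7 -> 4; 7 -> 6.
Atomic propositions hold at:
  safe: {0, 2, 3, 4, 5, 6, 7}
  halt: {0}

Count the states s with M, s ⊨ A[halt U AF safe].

AF safe: least fixpoint, start Z0 = {0, 2, 3, 4, 5, 6, 7}, add states with every successor in Z. Already a fixed point.
Sat(AF safe) = {0, 2, 3, 4, 5, 6, 7}
A[halt U AF safe]: least fixpoint, start Z0 = Sat(AF safe) = {0, 2, 3, 4, 5, 6, 7}, add states in Sat(halt) with every successor in Z. Already a fixed point.
Sat(A[halt U AF safe]) = {0, 2, 3, 4, 5, 6, 7}
|Sat(A[halt U AF safe])| = |{0, 2, 3, 4, 5, 6, 7}| = 7.

7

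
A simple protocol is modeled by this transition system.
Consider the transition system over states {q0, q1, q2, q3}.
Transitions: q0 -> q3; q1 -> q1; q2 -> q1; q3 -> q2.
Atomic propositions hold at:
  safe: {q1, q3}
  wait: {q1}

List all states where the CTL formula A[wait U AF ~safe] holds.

{q0, q2, q3}

Sat(~safe) = {q0, q2}
AF ~safe: least fixpoint, start Z0 = {q0, q2}, add states with every successor in Z. Z1 = {q0, q2, q3}; fixed.
Sat(AF ~safe) = {q0, q2, q3}
A[wait U AF ~safe]: least fixpoint, start Z0 = Sat(AF ~safe) = {q0, q2, q3}, add states in Sat(wait) with every successor in Z. Already a fixed point.
Sat(A[wait U AF ~safe]) = {q0, q2, q3}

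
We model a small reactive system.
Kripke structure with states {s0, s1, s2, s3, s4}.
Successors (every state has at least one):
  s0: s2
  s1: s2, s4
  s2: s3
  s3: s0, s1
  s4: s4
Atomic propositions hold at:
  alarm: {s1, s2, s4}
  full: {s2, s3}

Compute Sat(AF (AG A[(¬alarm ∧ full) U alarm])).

Sat(¬alarm) = {s0, s3}
Sat(¬alarm ∧ full) = {s3}
A[(¬alarm ∧ full) U alarm]: least fixpoint, start Z0 = Sat(alarm) = {s1, s2, s4}, add states in Sat(¬alarm ∧ full) with every successor in Z. Already a fixed point.
Sat(A[(¬alarm ∧ full) U alarm]) = {s1, s2, s4}
AG A[(¬alarm ∧ full) U alarm]: greatest fixpoint, start Z0 = {s1, s2, s4}, keep only states in Sat with every successor in Z. Z1 = {s1, s4}; Z2 = {s4}; fixed.
Sat(AG A[(¬alarm ∧ full) U alarm]) = {s4}
AF (AG A[(¬alarm ∧ full) U alarm]): least fixpoint, start Z0 = {s4}, add states with every successor in Z. Already a fixed point.
Sat(AF (AG A[(¬alarm ∧ full) U alarm])) = {s4}

{s4}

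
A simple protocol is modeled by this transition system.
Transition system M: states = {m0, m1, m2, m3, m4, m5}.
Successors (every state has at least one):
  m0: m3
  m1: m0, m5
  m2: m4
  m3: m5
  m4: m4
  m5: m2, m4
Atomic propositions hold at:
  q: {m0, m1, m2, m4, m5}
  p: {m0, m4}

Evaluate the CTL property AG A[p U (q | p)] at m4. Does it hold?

Sat(q | p) = {m0, m1, m2, m4, m5}
A[p U (q | p)]: least fixpoint, start Z0 = Sat((q | p)) = {m0, m1, m2, m4, m5}, add states in Sat(p) with every successor in Z. Already a fixed point.
Sat(A[p U (q | p)]) = {m0, m1, m2, m4, m5}
AG A[p U (q | p)]: greatest fixpoint, start Z0 = {m0, m1, m2, m4, m5}, keep only states in Sat with every successor in Z. Z1 = {m1, m2, m4, m5}; Z2 = {m2, m4, m5}; fixed.
Sat(AG A[p U (q | p)]) = {m2, m4, m5}
m4 ∈ Sat(AG A[p U (q | p)]) = {m2, m4, m5}, so the formula holds at m4.

Yes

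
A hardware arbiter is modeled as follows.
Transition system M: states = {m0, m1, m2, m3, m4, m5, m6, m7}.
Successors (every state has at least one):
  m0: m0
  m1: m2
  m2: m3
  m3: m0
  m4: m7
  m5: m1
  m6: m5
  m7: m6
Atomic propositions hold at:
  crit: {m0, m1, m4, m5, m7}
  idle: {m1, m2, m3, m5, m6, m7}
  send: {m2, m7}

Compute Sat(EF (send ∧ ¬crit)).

{m1, m2, m4, m5, m6, m7}

Sat(¬crit) = {m2, m3, m6}
Sat(send ∧ ¬crit) = {m2}
EF (send ∧ ¬crit): least fixpoint, start Z0 = {m2}, add states with some successor in Z. Z1 = {m1, m2}; Z2 = {m1, m2, m5}; Z3 = {m1, m2, m5, m6}; Z4 = {m1, m2, m5, m6, m7}; Z5 = {m1, m2, m4, m5, m6, m7}; fixed.
Sat(EF (send ∧ ¬crit)) = {m1, m2, m4, m5, m6, m7}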